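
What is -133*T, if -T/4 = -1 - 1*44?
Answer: -23940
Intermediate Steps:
T = 180 (T = -4*(-1 - 1*44) = -4*(-1 - 44) = -4*(-45) = 180)
-133*T = -133*180 = -23940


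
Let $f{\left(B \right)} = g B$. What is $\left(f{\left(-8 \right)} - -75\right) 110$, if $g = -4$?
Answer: $11770$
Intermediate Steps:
$f{\left(B \right)} = - 4 B$
$\left(f{\left(-8 \right)} - -75\right) 110 = \left(\left(-4\right) \left(-8\right) - -75\right) 110 = \left(32 + 75\right) 110 = 107 \cdot 110 = 11770$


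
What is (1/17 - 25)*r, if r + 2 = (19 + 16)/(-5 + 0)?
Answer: 3816/17 ≈ 224.47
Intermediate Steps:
r = -9 (r = -2 + (19 + 16)/(-5 + 0) = -2 + 35/(-5) = -2 + 35*(-1/5) = -2 - 7 = -9)
(1/17 - 25)*r = (1/17 - 25)*(-9) = -424/17*(-9) = 3816/17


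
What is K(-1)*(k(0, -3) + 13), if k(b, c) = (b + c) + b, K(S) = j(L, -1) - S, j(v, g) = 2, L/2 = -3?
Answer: 30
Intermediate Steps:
L = -6 (L = 2*(-3) = -6)
K(S) = 2 - S
k(b, c) = c + 2*b
K(-1)*(k(0, -3) + 13) = (2 - 1*(-1))*((-3 + 2*0) + 13) = (2 + 1)*((-3 + 0) + 13) = 3*(-3 + 13) = 3*10 = 30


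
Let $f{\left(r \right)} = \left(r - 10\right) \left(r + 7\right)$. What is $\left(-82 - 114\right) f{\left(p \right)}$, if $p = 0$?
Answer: $13720$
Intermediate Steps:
$f{\left(r \right)} = \left(-10 + r\right) \left(7 + r\right)$
$\left(-82 - 114\right) f{\left(p \right)} = \left(-82 - 114\right) \left(-70 + 0^{2} - 0\right) = - 196 \left(-70 + 0 + 0\right) = \left(-196\right) \left(-70\right) = 13720$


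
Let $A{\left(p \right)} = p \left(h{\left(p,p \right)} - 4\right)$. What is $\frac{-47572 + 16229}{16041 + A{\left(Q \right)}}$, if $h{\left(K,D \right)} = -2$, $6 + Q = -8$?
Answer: $- \frac{31343}{16125} \approx -1.9438$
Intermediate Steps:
$Q = -14$ ($Q = -6 - 8 = -14$)
$A{\left(p \right)} = - 6 p$ ($A{\left(p \right)} = p \left(-2 - 4\right) = p \left(-6\right) = - 6 p$)
$\frac{-47572 + 16229}{16041 + A{\left(Q \right)}} = \frac{-47572 + 16229}{16041 - -84} = - \frac{31343}{16041 + 84} = - \frac{31343}{16125}$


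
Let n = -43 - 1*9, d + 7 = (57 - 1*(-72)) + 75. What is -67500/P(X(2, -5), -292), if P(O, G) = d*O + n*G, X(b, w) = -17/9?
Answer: -607500/133307 ≈ -4.5572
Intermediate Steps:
X(b, w) = -17/9 (X(b, w) = -17*1/9 = -17/9)
d = 197 (d = -7 + ((57 - 1*(-72)) + 75) = -7 + ((57 + 72) + 75) = -7 + (129 + 75) = -7 + 204 = 197)
n = -52 (n = -43 - 9 = -52)
P(O, G) = -52*G + 197*O (P(O, G) = 197*O - 52*G = -52*G + 197*O)
-67500/P(X(2, -5), -292) = -67500/(-52*(-292) + 197*(-17/9)) = -67500/(15184 - 3349/9) = -67500/133307/9 = -67500*9/133307 = -607500/133307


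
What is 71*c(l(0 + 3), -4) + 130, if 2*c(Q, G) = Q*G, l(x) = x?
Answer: -296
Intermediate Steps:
c(Q, G) = G*Q/2 (c(Q, G) = (Q*G)/2 = (G*Q)/2 = G*Q/2)
71*c(l(0 + 3), -4) + 130 = 71*((1/2)*(-4)*(0 + 3)) + 130 = 71*((1/2)*(-4)*3) + 130 = 71*(-6) + 130 = -426 + 130 = -296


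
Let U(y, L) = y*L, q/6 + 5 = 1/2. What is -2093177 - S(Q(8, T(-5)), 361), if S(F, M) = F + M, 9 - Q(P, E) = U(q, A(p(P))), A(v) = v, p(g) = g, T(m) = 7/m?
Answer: -2093763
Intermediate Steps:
q = -27 (q = -30 + 6/2 = -30 + 6*(1/2) = -30 + 3 = -27)
U(y, L) = L*y
Q(P, E) = 9 + 27*P (Q(P, E) = 9 - P*(-27) = 9 - (-27)*P = 9 + 27*P)
-2093177 - S(Q(8, T(-5)), 361) = -2093177 - ((9 + 27*8) + 361) = -2093177 - ((9 + 216) + 361) = -2093177 - (225 + 361) = -2093177 - 1*586 = -2093177 - 586 = -2093763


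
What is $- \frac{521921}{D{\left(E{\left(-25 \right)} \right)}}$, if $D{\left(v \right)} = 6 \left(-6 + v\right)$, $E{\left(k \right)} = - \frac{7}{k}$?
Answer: $\frac{13048025}{858} \approx 15207.0$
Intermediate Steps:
$D{\left(v \right)} = -36 + 6 v$
$- \frac{521921}{D{\left(E{\left(-25 \right)} \right)}} = - \frac{521921}{-36 + 6 \left(- \frac{7}{-25}\right)} = - \frac{521921}{-36 + 6 \left(\left(-7\right) \left(- \frac{1}{25}\right)\right)} = - \frac{521921}{-36 + 6 \cdot \frac{7}{25}} = - \frac{521921}{-36 + \frac{42}{25}} = - \frac{521921}{- \frac{858}{25}} = \left(-521921\right) \left(- \frac{25}{858}\right) = \frac{13048025}{858}$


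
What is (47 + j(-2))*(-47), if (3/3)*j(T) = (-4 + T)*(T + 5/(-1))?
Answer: -4183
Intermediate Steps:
j(T) = (-5 + T)*(-4 + T) (j(T) = (-4 + T)*(T + 5/(-1)) = (-4 + T)*(T + 5*(-1)) = (-4 + T)*(T - 5) = (-4 + T)*(-5 + T) = (-5 + T)*(-4 + T))
(47 + j(-2))*(-47) = (47 + (20 + (-2)² - 9*(-2)))*(-47) = (47 + (20 + 4 + 18))*(-47) = (47 + 42)*(-47) = 89*(-47) = -4183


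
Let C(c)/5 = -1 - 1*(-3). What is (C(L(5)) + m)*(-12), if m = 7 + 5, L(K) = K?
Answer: -264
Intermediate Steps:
m = 12
C(c) = 10 (C(c) = 5*(-1 - 1*(-3)) = 5*(-1 + 3) = 5*2 = 10)
(C(L(5)) + m)*(-12) = (10 + 12)*(-12) = 22*(-12) = -264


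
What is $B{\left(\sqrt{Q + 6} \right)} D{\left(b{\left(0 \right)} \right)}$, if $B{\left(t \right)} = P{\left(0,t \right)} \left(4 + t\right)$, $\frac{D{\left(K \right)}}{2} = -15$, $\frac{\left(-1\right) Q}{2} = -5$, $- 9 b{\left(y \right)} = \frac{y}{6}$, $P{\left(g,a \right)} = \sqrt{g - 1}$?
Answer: $- 240 i \approx - 240.0 i$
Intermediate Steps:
$P{\left(g,a \right)} = \sqrt{-1 + g}$
$b{\left(y \right)} = - \frac{y}{54}$ ($b{\left(y \right)} = - \frac{y \frac{1}{6}}{9} = - \frac{\frac{1}{6} y}{9} = - \frac{y}{54}$)
$Q = 10$ ($Q = \left(-2\right) \left(-5\right) = 10$)
$D{\left(K \right)} = -30$ ($D{\left(K \right)} = 2 \left(-15\right) = -30$)
$B{\left(t \right)} = i \left(4 + t\right)$ ($B{\left(t \right)} = \sqrt{-1 + 0} \left(4 + t\right) = \sqrt{-1} \left(4 + t\right) = i \left(4 + t\right)$)
$B{\left(\sqrt{Q + 6} \right)} D{\left(b{\left(0 \right)} \right)} = i \left(4 + \sqrt{10 + 6}\right) \left(-30\right) = i \left(4 + \sqrt{16}\right) \left(-30\right) = i \left(4 + 4\right) \left(-30\right) = i 8 \left(-30\right) = 8 i \left(-30\right) = - 240 i$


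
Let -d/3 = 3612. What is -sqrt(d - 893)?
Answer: -I*sqrt(11729) ≈ -108.3*I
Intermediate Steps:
d = -10836 (d = -3*3612 = -10836)
-sqrt(d - 893) = -sqrt(-10836 - 893) = -sqrt(-11729) = -I*sqrt(11729)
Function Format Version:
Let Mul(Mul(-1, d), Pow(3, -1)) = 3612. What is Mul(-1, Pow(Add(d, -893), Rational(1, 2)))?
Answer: Mul(-1, I, Pow(11729, Rational(1, 2))) ≈ Mul(-108.30, I)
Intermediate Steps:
d = -10836 (d = Mul(-3, 3612) = -10836)
Mul(-1, Pow(Add(d, -893), Rational(1, 2))) = Mul(-1, Pow(Add(-10836, -893), Rational(1, 2))) = Mul(-1, Pow(-11729, Rational(1, 2))) = Mul(-1, Mul(I, Pow(11729, Rational(1, 2)))) = Mul(-1, I, Pow(11729, Rational(1, 2)))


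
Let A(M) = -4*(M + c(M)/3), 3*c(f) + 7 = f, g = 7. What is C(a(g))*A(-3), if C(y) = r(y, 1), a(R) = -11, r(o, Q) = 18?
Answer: 296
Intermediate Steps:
c(f) = -7/3 + f/3
C(y) = 18
A(M) = 28/9 - 40*M/9 (A(M) = -4*(M + (-7/3 + M/3)/3) = -4*(M + (-7/3 + M/3)*(⅓)) = -4*(M + (-7/9 + M/9)) = -4*(-7/9 + 10*M/9) = 28/9 - 40*M/9)
C(a(g))*A(-3) = 18*(28/9 - 40/9*(-3)) = 18*(28/9 + 40/3) = 18*(148/9) = 296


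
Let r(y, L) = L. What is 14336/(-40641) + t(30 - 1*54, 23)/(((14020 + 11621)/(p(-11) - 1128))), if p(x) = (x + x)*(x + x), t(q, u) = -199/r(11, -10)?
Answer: -211530518/248113305 ≈ -0.85256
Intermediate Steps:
t(q, u) = 199/10 (t(q, u) = -199/(-10) = -199*(-⅒) = 199/10)
p(x) = 4*x² (p(x) = (2*x)*(2*x) = 4*x²)
14336/(-40641) + t(30 - 1*54, 23)/(((14020 + 11621)/(p(-11) - 1128))) = 14336/(-40641) + 199/(10*(((14020 + 11621)/(4*(-11)² - 1128)))) = 14336*(-1/40641) + 199/(10*((25641/(4*121 - 1128)))) = -14336/40641 + 199/(10*((25641/(484 - 1128)))) = -14336/40641 + 199/(10*((25641/(-644)))) = -14336/40641 + 199/(10*((25641*(-1/644)))) = -14336/40641 + 199/(10*(-3663/92)) = -14336/40641 + (199/10)*(-92/3663) = -14336/40641 - 9154/18315 = -211530518/248113305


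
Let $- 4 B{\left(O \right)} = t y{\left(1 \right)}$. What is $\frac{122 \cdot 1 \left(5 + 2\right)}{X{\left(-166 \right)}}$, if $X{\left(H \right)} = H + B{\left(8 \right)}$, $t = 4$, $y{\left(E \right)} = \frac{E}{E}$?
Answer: $- \frac{854}{167} \approx -5.1138$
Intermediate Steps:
$y{\left(E \right)} = 1$
$B{\left(O \right)} = -1$ ($B{\left(O \right)} = - \frac{4 \cdot 1}{4} = \left(- \frac{1}{4}\right) 4 = -1$)
$X{\left(H \right)} = -1 + H$ ($X{\left(H \right)} = H - 1 = -1 + H$)
$\frac{122 \cdot 1 \left(5 + 2\right)}{X{\left(-166 \right)}} = \frac{122 \cdot 1 \left(5 + 2\right)}{-1 - 166} = \frac{122 \cdot 1 \cdot 7}{-167} = 122 \cdot 7 \left(- \frac{1}{167}\right) = 854 \left(- \frac{1}{167}\right) = - \frac{854}{167}$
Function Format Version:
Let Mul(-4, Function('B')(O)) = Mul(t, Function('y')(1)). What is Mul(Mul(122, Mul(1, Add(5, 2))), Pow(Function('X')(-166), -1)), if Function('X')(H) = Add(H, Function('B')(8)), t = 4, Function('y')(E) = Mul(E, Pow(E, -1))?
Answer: Rational(-854, 167) ≈ -5.1138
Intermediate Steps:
Function('y')(E) = 1
Function('B')(O) = -1 (Function('B')(O) = Mul(Rational(-1, 4), Mul(4, 1)) = Mul(Rational(-1, 4), 4) = -1)
Function('X')(H) = Add(-1, H) (Function('X')(H) = Add(H, -1) = Add(-1, H))
Mul(Mul(122, Mul(1, Add(5, 2))), Pow(Function('X')(-166), -1)) = Mul(Mul(122, Mul(1, Add(5, 2))), Pow(Add(-1, -166), -1)) = Mul(Mul(122, Mul(1, 7)), Pow(-167, -1)) = Mul(Mul(122, 7), Rational(-1, 167)) = Mul(854, Rational(-1, 167)) = Rational(-854, 167)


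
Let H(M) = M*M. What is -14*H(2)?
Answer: -56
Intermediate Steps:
H(M) = M²
-14*H(2) = -14*2² = -14*4 = -56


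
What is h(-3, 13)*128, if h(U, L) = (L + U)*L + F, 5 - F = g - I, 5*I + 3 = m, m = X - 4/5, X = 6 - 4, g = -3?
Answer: 440448/25 ≈ 17618.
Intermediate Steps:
X = 2
m = 6/5 (m = 2 - 4/5 = 2 - 4*⅕ = 2 - ⅘ = 6/5 ≈ 1.2000)
I = -9/25 (I = -⅗ + (⅕)*(6/5) = -⅗ + 6/25 = -9/25 ≈ -0.36000)
F = 191/25 (F = 5 - (-3 - 1*(-9/25)) = 5 - (-3 + 9/25) = 5 - 1*(-66/25) = 5 + 66/25 = 191/25 ≈ 7.6400)
h(U, L) = 191/25 + L*(L + U) (h(U, L) = (L + U)*L + 191/25 = L*(L + U) + 191/25 = 191/25 + L*(L + U))
h(-3, 13)*128 = (191/25 + 13² + 13*(-3))*128 = (191/25 + 169 - 39)*128 = (3441/25)*128 = 440448/25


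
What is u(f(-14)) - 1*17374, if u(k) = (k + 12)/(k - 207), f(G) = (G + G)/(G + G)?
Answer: -3579057/206 ≈ -17374.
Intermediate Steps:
f(G) = 1 (f(G) = (2*G)/((2*G)) = (2*G)*(1/(2*G)) = 1)
u(k) = (12 + k)/(-207 + k)
u(f(-14)) - 1*17374 = (12 + 1)/(-207 + 1) - 1*17374 = 13/(-206) - 17374 = -1/206*13 - 17374 = -13/206 - 17374 = -3579057/206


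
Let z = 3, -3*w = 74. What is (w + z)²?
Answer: 4225/9 ≈ 469.44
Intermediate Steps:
w = -74/3 (w = -⅓*74 = -74/3 ≈ -24.667)
(w + z)² = (-74/3 + 3)² = (-65/3)² = 4225/9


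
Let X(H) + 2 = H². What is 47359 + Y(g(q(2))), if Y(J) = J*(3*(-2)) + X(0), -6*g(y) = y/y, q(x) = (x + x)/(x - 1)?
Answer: 47358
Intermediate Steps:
X(H) = -2 + H²
q(x) = 2*x/(-1 + x) (q(x) = (2*x)/(-1 + x) = 2*x/(-1 + x))
g(y) = -⅙ (g(y) = -y/(6*y) = -⅙*1 = -⅙)
Y(J) = -2 - 6*J (Y(J) = J*(3*(-2)) + (-2 + 0²) = J*(-6) + (-2 + 0) = -6*J - 2 = -2 - 6*J)
47359 + Y(g(q(2))) = 47359 + (-2 - 6*(-⅙)) = 47359 + (-2 + 1) = 47359 - 1 = 47358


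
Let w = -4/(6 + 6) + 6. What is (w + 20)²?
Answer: 5929/9 ≈ 658.78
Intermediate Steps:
w = 17/3 (w = -4/12 + 6 = (1/12)*(-4) + 6 = -⅓ + 6 = 17/3 ≈ 5.6667)
(w + 20)² = (17/3 + 20)² = (77/3)² = 5929/9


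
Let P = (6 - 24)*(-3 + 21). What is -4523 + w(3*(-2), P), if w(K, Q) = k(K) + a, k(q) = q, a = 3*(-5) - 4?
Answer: -4548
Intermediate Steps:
a = -19 (a = -15 - 4 = -19)
P = -324 (P = -18*18 = -324)
w(K, Q) = -19 + K (w(K, Q) = K - 19 = -19 + K)
-4523 + w(3*(-2), P) = -4523 + (-19 + 3*(-2)) = -4523 + (-19 - 6) = -4523 - 25 = -4548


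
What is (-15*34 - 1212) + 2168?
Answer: 446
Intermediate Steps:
(-15*34 - 1212) + 2168 = (-510 - 1212) + 2168 = -1722 + 2168 = 446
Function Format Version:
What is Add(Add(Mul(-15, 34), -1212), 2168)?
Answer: 446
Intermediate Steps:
Add(Add(Mul(-15, 34), -1212), 2168) = Add(Add(-510, -1212), 2168) = Add(-1722, 2168) = 446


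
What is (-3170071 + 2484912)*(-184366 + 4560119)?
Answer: -2998086549727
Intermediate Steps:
(-3170071 + 2484912)*(-184366 + 4560119) = -685159*4375753 = -2998086549727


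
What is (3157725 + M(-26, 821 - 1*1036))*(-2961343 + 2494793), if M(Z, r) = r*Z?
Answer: -1475844613250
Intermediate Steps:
M(Z, r) = Z*r
(3157725 + M(-26, 821 - 1*1036))*(-2961343 + 2494793) = (3157725 - 26*(821 - 1*1036))*(-2961343 + 2494793) = (3157725 - 26*(821 - 1036))*(-466550) = (3157725 - 26*(-215))*(-466550) = (3157725 + 5590)*(-466550) = 3163315*(-466550) = -1475844613250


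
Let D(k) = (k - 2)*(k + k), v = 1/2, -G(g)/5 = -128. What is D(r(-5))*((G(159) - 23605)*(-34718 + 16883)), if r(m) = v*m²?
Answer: 215029906875/2 ≈ 1.0751e+11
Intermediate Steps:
G(g) = 640 (G(g) = -5*(-128) = 640)
v = ½ ≈ 0.50000
r(m) = m²/2
D(k) = 2*k*(-2 + k) (D(k) = (-2 + k)*(2*k) = 2*k*(-2 + k))
D(r(-5))*((G(159) - 23605)*(-34718 + 16883)) = (2*((½)*(-5)²)*(-2 + (½)*(-5)²))*((640 - 23605)*(-34718 + 16883)) = (2*((½)*25)*(-2 + (½)*25))*(-22965*(-17835)) = (2*(25/2)*(-2 + 25/2))*409580775 = (2*(25/2)*(21/2))*409580775 = (525/2)*409580775 = 215029906875/2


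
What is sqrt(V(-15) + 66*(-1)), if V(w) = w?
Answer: 9*I ≈ 9.0*I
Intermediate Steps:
sqrt(V(-15) + 66*(-1)) = sqrt(-15 + 66*(-1)) = sqrt(-15 - 66) = sqrt(-81) = 9*I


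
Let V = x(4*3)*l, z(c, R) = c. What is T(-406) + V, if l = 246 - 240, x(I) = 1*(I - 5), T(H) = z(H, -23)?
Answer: -364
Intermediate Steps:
T(H) = H
x(I) = -5 + I (x(I) = 1*(-5 + I) = -5 + I)
l = 6
V = 42 (V = (-5 + 4*3)*6 = (-5 + 12)*6 = 7*6 = 42)
T(-406) + V = -406 + 42 = -364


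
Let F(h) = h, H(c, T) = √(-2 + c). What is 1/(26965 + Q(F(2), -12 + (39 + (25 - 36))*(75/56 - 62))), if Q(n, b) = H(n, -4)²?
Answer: 1/26965 ≈ 3.7085e-5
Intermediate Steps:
Q(n, b) = -2 + n (Q(n, b) = (√(-2 + n))² = -2 + n)
1/(26965 + Q(F(2), -12 + (39 + (25 - 36))*(75/56 - 62))) = 1/(26965 + (-2 + 2)) = 1/(26965 + 0) = 1/26965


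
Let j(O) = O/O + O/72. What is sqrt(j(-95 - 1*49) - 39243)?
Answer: 2*I*sqrt(9811) ≈ 198.1*I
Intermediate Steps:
j(O) = 1 + O/72 (j(O) = 1 + O*(1/72) = 1 + O/72)
sqrt(j(-95 - 1*49) - 39243) = sqrt((1 + (-95 - 1*49)/72) - 39243) = sqrt((1 + (-95 - 49)/72) - 39243) = sqrt((1 + (1/72)*(-144)) - 39243) = sqrt((1 - 2) - 39243) = sqrt(-1 - 39243) = sqrt(-39244) = 2*I*sqrt(9811)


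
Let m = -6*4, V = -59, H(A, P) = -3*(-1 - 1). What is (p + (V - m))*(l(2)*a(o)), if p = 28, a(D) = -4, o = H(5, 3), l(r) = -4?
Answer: -112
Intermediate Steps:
H(A, P) = 6 (H(A, P) = -3*(-2) = 6)
o = 6
m = -24
(p + (V - m))*(l(2)*a(o)) = (28 + (-59 - 1*(-24)))*(-4*(-4)) = (28 + (-59 + 24))*16 = (28 - 35)*16 = -7*16 = -112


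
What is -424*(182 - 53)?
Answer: -54696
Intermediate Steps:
-424*(182 - 53) = -424*129 = -54696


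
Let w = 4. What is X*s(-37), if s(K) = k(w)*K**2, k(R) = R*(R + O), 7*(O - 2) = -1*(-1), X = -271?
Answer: -63811828/7 ≈ -9.1160e+6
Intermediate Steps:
O = 15/7 (O = 2 + (-1*(-1))/7 = 2 + (1/7)*1 = 2 + 1/7 = 15/7 ≈ 2.1429)
k(R) = R*(15/7 + R) (k(R) = R*(R + 15/7) = R*(15/7 + R))
s(K) = 172*K**2/7 (s(K) = ((1/7)*4*(15 + 7*4))*K**2 = ((1/7)*4*(15 + 28))*K**2 = ((1/7)*4*43)*K**2 = 172*K**2/7)
X*s(-37) = -46612*(-37)**2/7 = -46612*1369/7 = -271*235468/7 = -63811828/7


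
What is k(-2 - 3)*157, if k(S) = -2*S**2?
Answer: -7850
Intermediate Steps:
k(-2 - 3)*157 = -2*(-2 - 3)**2*157 = -2*(-5)**2*157 = -2*25*157 = -50*157 = -7850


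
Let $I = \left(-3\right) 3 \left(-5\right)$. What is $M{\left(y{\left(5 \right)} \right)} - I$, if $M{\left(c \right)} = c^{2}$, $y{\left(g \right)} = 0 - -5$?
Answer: $-20$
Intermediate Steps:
$y{\left(g \right)} = 5$ ($y{\left(g \right)} = 0 + 5 = 5$)
$I = 45$ ($I = \left(-9\right) \left(-5\right) = 45$)
$M{\left(y{\left(5 \right)} \right)} - I = 5^{2} - 45 = 25 - 45 = -20$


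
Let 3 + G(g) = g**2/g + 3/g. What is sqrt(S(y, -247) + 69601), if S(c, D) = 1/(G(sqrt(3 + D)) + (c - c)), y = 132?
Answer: sqrt(61)*sqrt((-417604 + 274981*I*sqrt(61))/(-366 + 241*I*sqrt(61))) ≈ 263.82 - 0.00011836*I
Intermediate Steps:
G(g) = -3 + g + 3/g (G(g) = -3 + (g**2/g + 3/g) = -3 + (g + 3/g) = -3 + g + 3/g)
S(c, D) = 1/(-3 + sqrt(3 + D) + 3/sqrt(3 + D)) (S(c, D) = 1/((-3 + sqrt(3 + D) + 3/(sqrt(3 + D))) + (c - c)) = 1/((-3 + sqrt(3 + D) + 3/sqrt(3 + D)) + 0) = 1/(-3 + sqrt(3 + D) + 3/sqrt(3 + D)))
sqrt(S(y, -247) + 69601) = sqrt(sqrt(3 - 247)/(6 - 247 - 3*sqrt(3 - 247)) + 69601) = sqrt(sqrt(-244)/(6 - 247 - 6*I*sqrt(61)) + 69601) = sqrt((2*I*sqrt(61))/(6 - 247 - 6*I*sqrt(61)) + 69601) = sqrt((2*I*sqrt(61))/(-241 - 6*I*sqrt(61)) + 69601) = sqrt(2*I*sqrt(61)/(-241 - 6*I*sqrt(61)) + 69601) = sqrt(69601 + 2*I*sqrt(61)/(-241 - 6*I*sqrt(61)))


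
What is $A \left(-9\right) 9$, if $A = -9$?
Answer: $729$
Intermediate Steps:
$A \left(-9\right) 9 = \left(-9\right) \left(-9\right) 9 = 81 \cdot 9 = 729$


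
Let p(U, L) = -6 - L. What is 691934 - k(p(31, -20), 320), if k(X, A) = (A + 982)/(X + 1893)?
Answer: 1319516836/1907 ≈ 6.9193e+5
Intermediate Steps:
k(X, A) = (982 + A)/(1893 + X)
691934 - k(p(31, -20), 320) = 691934 - (982 + 320)/(1893 + (-6 - 1*(-20))) = 691934 - 1302/(1893 + (-6 + 20)) = 691934 - 1302/(1893 + 14) = 691934 - 1302/1907 = 1319516836/1907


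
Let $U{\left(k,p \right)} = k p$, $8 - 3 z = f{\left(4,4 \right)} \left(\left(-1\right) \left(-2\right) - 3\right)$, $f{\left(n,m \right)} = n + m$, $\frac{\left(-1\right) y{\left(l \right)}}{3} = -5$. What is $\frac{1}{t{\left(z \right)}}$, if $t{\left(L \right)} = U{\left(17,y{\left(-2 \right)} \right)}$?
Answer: $\frac{1}{255} \approx 0.0039216$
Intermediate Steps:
$y{\left(l \right)} = 15$ ($y{\left(l \right)} = \left(-3\right) \left(-5\right) = 15$)
$f{\left(n,m \right)} = m + n$
$z = \frac{16}{3}$ ($z = \frac{8}{3} - \frac{\left(4 + 4\right) \left(\left(-1\right) \left(-2\right) - 3\right)}{3} = \frac{8}{3} - \frac{8 \left(2 - 3\right)}{3} = \frac{8}{3} - \frac{8 \left(-1\right)}{3} = \frac{8}{3} - - \frac{8}{3} = \frac{8}{3} + \frac{8}{3} = \frac{16}{3} \approx 5.3333$)
$t{\left(L \right)} = 255$ ($t{\left(L \right)} = 17 \cdot 15 = 255$)
$\frac{1}{t{\left(z \right)}} = \frac{1}{255}$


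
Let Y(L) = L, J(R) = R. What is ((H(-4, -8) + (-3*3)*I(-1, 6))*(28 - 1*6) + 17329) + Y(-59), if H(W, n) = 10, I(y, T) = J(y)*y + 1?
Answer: 17094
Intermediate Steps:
I(y, T) = 1 + y**2 (I(y, T) = y*y + 1 = y**2 + 1 = 1 + y**2)
((H(-4, -8) + (-3*3)*I(-1, 6))*(28 - 1*6) + 17329) + Y(-59) = ((10 + (-3*3)*(1 + (-1)**2))*(28 - 1*6) + 17329) - 59 = ((10 - 9*(1 + 1))*(28 - 6) + 17329) - 59 = ((10 - 9*2)*22 + 17329) - 59 = ((10 - 18)*22 + 17329) - 59 = (-8*22 + 17329) - 59 = (-176 + 17329) - 59 = 17153 - 59 = 17094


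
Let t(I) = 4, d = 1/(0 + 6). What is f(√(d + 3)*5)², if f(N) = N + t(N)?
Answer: 571/6 + 20*√114/3 ≈ 166.35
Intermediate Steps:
d = ⅙ (d = 1/6 = ⅙ ≈ 0.16667)
f(N) = 4 + N (f(N) = N + 4 = 4 + N)
f(√(d + 3)*5)² = (4 + √(⅙ + 3)*5)² = (4 + √(19/6)*5)² = (4 + (√114/6)*5)² = (4 + 5*√114/6)²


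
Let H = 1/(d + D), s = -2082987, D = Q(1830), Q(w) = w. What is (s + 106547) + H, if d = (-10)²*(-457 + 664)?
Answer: -44529193199/22530 ≈ -1.9764e+6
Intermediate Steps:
D = 1830
d = 20700 (d = 100*207 = 20700)
H = 1/22530 (H = 1/(20700 + 1830) = 1/22530 ≈ 4.4385e-5)
(s + 106547) + H = (-2082987 + 106547) + 1/22530 = -1976440 + 1/22530 = -44529193199/22530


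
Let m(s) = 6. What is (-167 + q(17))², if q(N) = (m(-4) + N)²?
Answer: 131044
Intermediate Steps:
q(N) = (6 + N)²
(-167 + q(17))² = (-167 + (6 + 17)²)² = (-167 + 23²)² = (-167 + 529)² = 362² = 131044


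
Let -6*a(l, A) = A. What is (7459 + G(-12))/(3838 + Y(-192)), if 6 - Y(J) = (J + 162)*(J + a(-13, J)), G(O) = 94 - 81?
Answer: -1868/239 ≈ -7.8159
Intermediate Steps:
a(l, A) = -A/6
G(O) = 13
Y(J) = 6 - 5*J*(162 + J)/6 (Y(J) = 6 - (J + 162)*(J - J/6) = 6 - (162 + J)*5*J/6 = 6 - 5*J*(162 + J)/6)
(7459 + G(-12))/(3838 + Y(-192)) = (7459 + 13)/(3838 + (6 - 135*(-192) - 5/6*(-192)**2)) = 7472/(3838 + (6 + 25920 - 5/6*36864)) = 7472/(3838 + (6 + 25920 - 30720)) = 7472/(3838 - 4794) = 7472/(-956) = 7472*(-1/956) = -1868/239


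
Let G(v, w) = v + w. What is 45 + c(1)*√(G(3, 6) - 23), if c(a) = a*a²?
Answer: 45 + I*√14 ≈ 45.0 + 3.7417*I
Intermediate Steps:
c(a) = a³
45 + c(1)*√(G(3, 6) - 23) = 45 + 1³*√((3 + 6) - 23) = 45 + 1*√(9 - 23) = 45 + 1*√(-14) = 45 + 1*(I*√14) = 45 + I*√14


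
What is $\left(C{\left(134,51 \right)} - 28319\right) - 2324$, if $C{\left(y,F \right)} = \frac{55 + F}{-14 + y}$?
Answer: $- \frac{1838527}{60} \approx -30642.0$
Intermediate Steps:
$C{\left(y,F \right)} = \frac{55 + F}{-14 + y}$
$\left(C{\left(134,51 \right)} - 28319\right) - 2324 = \left(\frac{55 + 51}{-14 + 134} - 28319\right) - 2324 = \left(\frac{1}{120} \cdot 106 - 28319\right) - 2324 = \left(\frac{53}{60} - 28319\right) - 2324 = - \frac{1699087}{60} - 2324 = - \frac{1838527}{60}$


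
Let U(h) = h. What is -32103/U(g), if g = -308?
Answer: 32103/308 ≈ 104.23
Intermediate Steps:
-32103/U(g) = -32103/(-308) = -32103*(-1/308) = 32103/308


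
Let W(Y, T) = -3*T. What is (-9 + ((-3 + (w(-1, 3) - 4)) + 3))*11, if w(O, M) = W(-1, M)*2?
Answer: -341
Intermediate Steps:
w(O, M) = -6*M (w(O, M) = -3*M*2 = -6*M)
(-9 + ((-3 + (w(-1, 3) - 4)) + 3))*11 = (-9 + ((-3 + (-6*3 - 4)) + 3))*11 = (-9 + ((-3 + (-18 - 4)) + 3))*11 = (-9 + ((-3 - 22) + 3))*11 = (-9 + (-25 + 3))*11 = (-9 - 22)*11 = -31*11 = -341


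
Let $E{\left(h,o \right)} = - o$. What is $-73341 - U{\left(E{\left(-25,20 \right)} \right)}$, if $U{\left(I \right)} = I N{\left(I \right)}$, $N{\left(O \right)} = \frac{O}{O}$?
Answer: $-73321$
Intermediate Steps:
$N{\left(O \right)} = 1$
$U{\left(I \right)} = I$ ($U{\left(I \right)} = I 1 = I$)
$-73341 - U{\left(E{\left(-25,20 \right)} \right)} = -73341 - \left(-1\right) 20 = -73341 - -20 = -73341 + 20 = -73321$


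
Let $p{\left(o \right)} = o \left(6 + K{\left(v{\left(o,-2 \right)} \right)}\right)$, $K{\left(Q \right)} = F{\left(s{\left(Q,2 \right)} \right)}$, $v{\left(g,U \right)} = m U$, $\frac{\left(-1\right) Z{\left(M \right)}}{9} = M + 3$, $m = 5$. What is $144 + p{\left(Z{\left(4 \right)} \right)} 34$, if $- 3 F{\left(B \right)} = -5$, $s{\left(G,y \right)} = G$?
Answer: $-16278$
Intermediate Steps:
$F{\left(B \right)} = \frac{5}{3}$ ($F{\left(B \right)} = \left(- \frac{1}{3}\right) \left(-5\right) = \frac{5}{3}$)
$Z{\left(M \right)} = -27 - 9 M$ ($Z{\left(M \right)} = - 9 \left(M + 3\right) = - 9 \left(3 + M\right) = -27 - 9 M$)
$v{\left(g,U \right)} = 5 U$
$K{\left(Q \right)} = \frac{5}{3}$
$p{\left(o \right)} = \frac{23 o}{3}$ ($p{\left(o \right)} = o \left(6 + \frac{5}{3}\right) = o \frac{23}{3} = \frac{23 o}{3}$)
$144 + p{\left(Z{\left(4 \right)} \right)} 34 = 144 + \frac{23 \left(-27 - 36\right)}{3} \cdot 34 = 144 + \frac{23}{3} \left(-63\right) 34 = 144 - 16422 = -16278$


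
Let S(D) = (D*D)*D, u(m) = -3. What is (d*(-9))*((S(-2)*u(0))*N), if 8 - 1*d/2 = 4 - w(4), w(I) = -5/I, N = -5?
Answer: 5940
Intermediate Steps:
S(D) = D³ (S(D) = D²*D = D³)
d = 11/2 (d = 16 - 2*(4 - (-5)/4) = 16 - 2*(4 - 1*(-5/4)) = 16 - 2*(4 + 5/4) = 16 - 2*21/4 = 16 - 21/2 = 11/2 ≈ 5.5000)
(d*(-9))*((S(-2)*u(0))*N) = ((11/2)*(-9))*(((-2)³*(-3))*(-5)) = -99*(-8*(-3))*(-5)/2 = -1188*(-5) = -99/2*(-120) = 5940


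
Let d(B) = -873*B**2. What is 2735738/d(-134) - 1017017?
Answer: -7971171108367/7837794 ≈ -1.0170e+6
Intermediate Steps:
2735738/d(-134) - 1017017 = 2735738/((-873*(-134)**2)) - 1017017 = 2735738/((-873*17956)) - 1017017 = 2735738/(-15675588) - 1017017 = 2735738*(-1/15675588) - 1017017 = -1367869/7837794 - 1017017 = -7971171108367/7837794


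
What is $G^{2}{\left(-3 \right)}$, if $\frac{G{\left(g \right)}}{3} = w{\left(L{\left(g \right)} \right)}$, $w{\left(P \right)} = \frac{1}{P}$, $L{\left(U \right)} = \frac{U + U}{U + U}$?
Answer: $9$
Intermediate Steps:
$L{\left(U \right)} = 1$ ($L{\left(U \right)} = \frac{2 U}{2 U} = 2 U \frac{1}{2 U} = 1$)
$G{\left(g \right)} = 3$ ($G{\left(g \right)} = \frac{3}{1} = 3 \cdot 1 = 3$)
$G^{2}{\left(-3 \right)} = 3^{2} = 9$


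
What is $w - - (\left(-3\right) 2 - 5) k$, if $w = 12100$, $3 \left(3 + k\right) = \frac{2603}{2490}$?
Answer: $\frac{90604877}{7470} \approx 12129.0$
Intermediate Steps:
$k = - \frac{19807}{7470}$ ($k = -3 + \frac{2603 \cdot \frac{1}{2490}}{3} = -3 + \frac{1}{3} \cdot \frac{2603}{2490} = -3 + \frac{2603}{7470} = - \frac{19807}{7470} \approx -2.6515$)
$w - - (\left(-3\right) 2 - 5) k = 12100 - - (\left(-3\right) 2 - 5) \left(- \frac{19807}{7470}\right) = 12100 - - (-6 - 5) \left(- \frac{19807}{7470}\right) = 12100 - \left(-1\right) \left(-11\right) \left(- \frac{19807}{7470}\right) = 12100 - 11 \left(- \frac{19807}{7470}\right) = 12100 - - \frac{217877}{7470} = 12100 + \frac{217877}{7470} = \frac{90604877}{7470}$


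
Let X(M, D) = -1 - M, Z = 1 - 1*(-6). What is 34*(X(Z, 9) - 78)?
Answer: -2924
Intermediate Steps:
Z = 7 (Z = 1 + 6 = 7)
34*(X(Z, 9) - 78) = 34*((-1 - 1*7) - 78) = 34*((-1 - 7) - 78) = 34*(-8 - 78) = 34*(-86) = -2924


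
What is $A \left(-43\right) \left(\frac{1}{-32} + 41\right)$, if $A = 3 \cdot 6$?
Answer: $- \frac{507357}{16} \approx -31710.0$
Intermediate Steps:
$A = 18$
$A \left(-43\right) \left(\frac{1}{-32} + 41\right) = 18 \left(-43\right) \left(\frac{1}{-32} + 41\right) = - 774 \left(- \frac{1}{32} + 41\right) = \left(-774\right) \frac{1311}{32} = - \frac{507357}{16}$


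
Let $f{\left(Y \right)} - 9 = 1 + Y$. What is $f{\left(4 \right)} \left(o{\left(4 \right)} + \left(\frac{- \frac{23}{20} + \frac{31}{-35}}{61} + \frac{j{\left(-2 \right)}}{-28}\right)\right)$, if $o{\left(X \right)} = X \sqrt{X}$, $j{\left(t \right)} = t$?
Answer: $\frac{13729}{122} \approx 112.53$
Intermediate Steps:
$f{\left(Y \right)} = 10 + Y$ ($f{\left(Y \right)} = 9 + \left(1 + Y\right) = 10 + Y$)
$o{\left(X \right)} = X^{\frac{3}{2}}$
$f{\left(4 \right)} \left(o{\left(4 \right)} + \left(\frac{- \frac{23}{20} + \frac{31}{-35}}{61} + \frac{j{\left(-2 \right)}}{-28}\right)\right) = \left(10 + 4\right) \left(4^{\frac{3}{2}} + \left(\frac{- \frac{23}{20} + \frac{31}{-35}}{61} - \frac{2}{-28}\right)\right) = 14 \left(8 + \left(\left(\left(-23\right) \frac{1}{20} + 31 \left(- \frac{1}{35}\right)\right) \frac{1}{61} - - \frac{1}{14}\right)\right) = 14 \left(8 + \left(\left(- \frac{23}{20} - \frac{31}{35}\right) \frac{1}{61} + \frac{1}{14}\right)\right) = 14 \left(8 + \left(\left(- \frac{57}{28}\right) \frac{1}{61} + \frac{1}{14}\right)\right) = 14 \left(8 + \left(- \frac{57}{1708} + \frac{1}{14}\right)\right) = 14 \left(8 + \frac{65}{1708}\right) = 14 \cdot \frac{13729}{1708} = \frac{13729}{122}$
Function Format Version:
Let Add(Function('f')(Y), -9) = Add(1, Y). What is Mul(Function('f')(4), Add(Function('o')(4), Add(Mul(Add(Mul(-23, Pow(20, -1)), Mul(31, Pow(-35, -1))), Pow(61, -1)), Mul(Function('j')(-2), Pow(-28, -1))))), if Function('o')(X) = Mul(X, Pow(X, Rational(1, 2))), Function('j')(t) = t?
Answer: Rational(13729, 122) ≈ 112.53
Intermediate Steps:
Function('f')(Y) = Add(10, Y) (Function('f')(Y) = Add(9, Add(1, Y)) = Add(10, Y))
Function('o')(X) = Pow(X, Rational(3, 2))
Mul(Function('f')(4), Add(Function('o')(4), Add(Mul(Add(Mul(-23, Pow(20, -1)), Mul(31, Pow(-35, -1))), Pow(61, -1)), Mul(Function('j')(-2), Pow(-28, -1))))) = Mul(Add(10, 4), Add(Pow(4, Rational(3, 2)), Add(Mul(Add(Mul(-23, Pow(20, -1)), Mul(31, Pow(-35, -1))), Pow(61, -1)), Mul(-2, Pow(-28, -1))))) = Mul(14, Add(8, Add(Mul(Add(Mul(-23, Rational(1, 20)), Mul(31, Rational(-1, 35))), Rational(1, 61)), Mul(-2, Rational(-1, 28))))) = Mul(14, Add(8, Add(Mul(Add(Rational(-23, 20), Rational(-31, 35)), Rational(1, 61)), Rational(1, 14)))) = Mul(14, Add(8, Add(Mul(Rational(-57, 28), Rational(1, 61)), Rational(1, 14)))) = Mul(14, Add(8, Add(Rational(-57, 1708), Rational(1, 14)))) = Mul(14, Add(8, Rational(65, 1708))) = Mul(14, Rational(13729, 1708)) = Rational(13729, 122)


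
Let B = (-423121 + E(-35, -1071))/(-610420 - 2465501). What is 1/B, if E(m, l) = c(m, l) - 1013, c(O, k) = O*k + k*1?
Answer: 113923/14360 ≈ 7.9334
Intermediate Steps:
c(O, k) = k + O*k (c(O, k) = O*k + k = k + O*k)
E(m, l) = -1013 + l*(1 + m) (E(m, l) = l*(1 + m) - 1013 = -1013 + l*(1 + m))
B = 14360/113923 (B = (-423121 + (-1013 - 1071*(1 - 35)))/(-610420 - 2465501) = (-423121 + (-1013 - 1071*(-34)))/(-3075921) = (-423121 + (-1013 + 36414))*(-1/3075921) = (-423121 + 35401)*(-1/3075921) = -387720*(-1/3075921) = 14360/113923 ≈ 0.12605)
1/B = 1/(14360/113923) = 113923/14360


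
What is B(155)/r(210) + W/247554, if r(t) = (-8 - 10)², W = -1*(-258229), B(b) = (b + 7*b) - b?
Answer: 19570127/4455972 ≈ 4.3919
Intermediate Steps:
B(b) = 7*b (B(b) = 8*b - b = 7*b)
W = 258229
r(t) = 324 (r(t) = (-18)² = 324)
B(155)/r(210) + W/247554 = (7*155)/324 + 258229/247554 = 1085*(1/324) + 258229*(1/247554) = 1085/324 + 258229/247554 = 19570127/4455972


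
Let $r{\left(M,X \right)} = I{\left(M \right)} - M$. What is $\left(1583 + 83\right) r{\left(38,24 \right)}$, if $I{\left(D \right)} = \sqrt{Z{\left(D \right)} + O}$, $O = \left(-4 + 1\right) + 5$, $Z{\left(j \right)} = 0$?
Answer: $-63308 + 1666 \sqrt{2} \approx -60952.0$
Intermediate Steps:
$O = 2$ ($O = -3 + 5 = 2$)
$I{\left(D \right)} = \sqrt{2}$ ($I{\left(D \right)} = \sqrt{0 + 2} = \sqrt{2}$)
$r{\left(M,X \right)} = \sqrt{2} - M$
$\left(1583 + 83\right) r{\left(38,24 \right)} = \left(1583 + 83\right) \left(\sqrt{2} - 38\right) = 1666 \left(\sqrt{2} - 38\right) = 1666 \left(-38 + \sqrt{2}\right) = -63308 + 1666 \sqrt{2}$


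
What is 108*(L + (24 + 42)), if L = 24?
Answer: 9720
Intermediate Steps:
108*(L + (24 + 42)) = 108*(24 + (24 + 42)) = 108*(24 + 66) = 108*90 = 9720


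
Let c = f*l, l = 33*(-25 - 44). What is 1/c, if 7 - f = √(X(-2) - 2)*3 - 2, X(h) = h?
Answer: -1/29601 - 2*I/88803 ≈ -3.3783e-5 - 2.2522e-5*I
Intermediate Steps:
l = -2277 (l = 33*(-69) = -2277)
f = 9 - 6*I (f = 7 - (√(-2 - 2)*3 - 2) = 7 - (√(-4)*3 - 2) = 7 - ((2*I)*3 - 2) = 7 - (6*I - 2) = 7 - (-2 + 6*I) = 7 + (2 - 6*I) = 9 - 6*I ≈ 9.0 - 6.0*I)
c = -20493 + 13662*I (c = (9 - 6*I)*(-2277) = -20493 + 13662*I ≈ -20493.0 + 13662.0*I)
1/c = 1/(-20493 + 13662*I) = (-20493 - 13662*I)/606613293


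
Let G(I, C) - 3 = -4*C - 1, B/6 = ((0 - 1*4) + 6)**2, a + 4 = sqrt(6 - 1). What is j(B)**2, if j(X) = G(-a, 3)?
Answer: 100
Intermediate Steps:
a = -4 + sqrt(5) (a = -4 + sqrt(6 - 1) = -4 + sqrt(5) ≈ -1.7639)
B = 24 (B = 6*((0 - 1*4) + 6)**2 = 6*((0 - 4) + 6)**2 = 6*(-4 + 6)**2 = 6*2**2 = 6*4 = 24)
G(I, C) = 2 - 4*C (G(I, C) = 3 + (-4*C - 1) = 3 + (-1 - 4*C) = 2 - 4*C)
j(X) = -10 (j(X) = 2 - 4*3 = 2 - 12 = -10)
j(B)**2 = (-10)**2 = 100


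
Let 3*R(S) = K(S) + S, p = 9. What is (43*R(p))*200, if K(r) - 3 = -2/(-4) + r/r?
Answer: 38700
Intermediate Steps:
K(r) = 9/2 (K(r) = 3 + (-2/(-4) + r/r) = 3 + (-2*(-¼) + 1) = 3 + (½ + 1) = 3 + 3/2 = 9/2)
R(S) = 3/2 + S/3 (R(S) = (9/2 + S)/3 = 3/2 + S/3)
(43*R(p))*200 = (43*(3/2 + (⅓)*9))*200 = (43*(3/2 + 3))*200 = (43*(9/2))*200 = (387/2)*200 = 38700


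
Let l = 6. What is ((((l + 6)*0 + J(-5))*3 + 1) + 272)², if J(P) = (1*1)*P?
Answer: 66564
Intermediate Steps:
J(P) = P (J(P) = 1*P = P)
((((l + 6)*0 + J(-5))*3 + 1) + 272)² = ((((6 + 6)*0 - 5)*3 + 1) + 272)² = (((12*0 - 5)*3 + 1) + 272)² = (((0 - 5)*3 + 1) + 272)² = ((-5*3 + 1) + 272)² = ((-15 + 1) + 272)² = (-14 + 272)² = 258² = 66564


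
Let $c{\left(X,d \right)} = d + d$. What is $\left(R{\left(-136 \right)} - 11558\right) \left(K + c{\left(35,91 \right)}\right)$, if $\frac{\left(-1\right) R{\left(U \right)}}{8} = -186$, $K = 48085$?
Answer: $-486048690$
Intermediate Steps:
$R{\left(U \right)} = 1488$ ($R{\left(U \right)} = \left(-8\right) \left(-186\right) = 1488$)
$c{\left(X,d \right)} = 2 d$
$\left(R{\left(-136 \right)} - 11558\right) \left(K + c{\left(35,91 \right)}\right) = \left(1488 - 11558\right) \left(48085 + 2 \cdot 91\right) = - 10070 \left(48085 + 182\right) = \left(-10070\right) 48267 = -486048690$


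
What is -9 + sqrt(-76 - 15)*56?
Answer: -9 + 56*I*sqrt(91) ≈ -9.0 + 534.21*I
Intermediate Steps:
-9 + sqrt(-76 - 15)*56 = -9 + sqrt(-91)*56 = -9 + (I*sqrt(91))*56 = -9 + 56*I*sqrt(91)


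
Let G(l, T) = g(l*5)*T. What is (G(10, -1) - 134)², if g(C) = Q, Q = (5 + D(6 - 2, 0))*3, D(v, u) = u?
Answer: 22201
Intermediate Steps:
Q = 15 (Q = (5 + 0)*3 = 5*3 = 15)
g(C) = 15
G(l, T) = 15*T
(G(10, -1) - 134)² = (15*(-1) - 134)² = (-15 - 134)² = (-149)² = 22201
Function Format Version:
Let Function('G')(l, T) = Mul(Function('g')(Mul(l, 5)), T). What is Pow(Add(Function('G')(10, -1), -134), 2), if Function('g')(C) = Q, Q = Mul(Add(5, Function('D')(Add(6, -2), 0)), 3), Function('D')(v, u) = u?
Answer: 22201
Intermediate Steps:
Q = 15 (Q = Mul(Add(5, 0), 3) = Mul(5, 3) = 15)
Function('g')(C) = 15
Function('G')(l, T) = Mul(15, T)
Pow(Add(Function('G')(10, -1), -134), 2) = Pow(Add(Mul(15, -1), -134), 2) = Pow(Add(-15, -134), 2) = Pow(-149, 2) = 22201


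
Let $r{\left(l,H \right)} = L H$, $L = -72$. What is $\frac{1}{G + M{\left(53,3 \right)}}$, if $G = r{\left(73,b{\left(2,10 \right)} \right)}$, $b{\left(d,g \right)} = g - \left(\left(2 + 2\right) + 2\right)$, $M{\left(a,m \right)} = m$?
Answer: $- \frac{1}{285} \approx -0.0035088$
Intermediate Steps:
$b{\left(d,g \right)} = -6 + g$ ($b{\left(d,g \right)} = g - \left(4 + 2\right) = g - 6 = -6 + g$)
$r{\left(l,H \right)} = - 72 H$
$G = -288$ ($G = - 72 \left(-6 + 10\right) = \left(-72\right) 4 = -288$)
$\frac{1}{G + M{\left(53,3 \right)}} = \frac{1}{-288 + 3} = \frac{1}{-285} = - \frac{1}{285}$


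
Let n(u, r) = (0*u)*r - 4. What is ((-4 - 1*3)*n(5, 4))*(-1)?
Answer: -28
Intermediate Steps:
n(u, r) = -4 (n(u, r) = 0*r - 4 = 0 - 4 = -4)
((-4 - 1*3)*n(5, 4))*(-1) = ((-4 - 1*3)*(-4))*(-1) = ((-4 - 3)*(-4))*(-1) = -7*(-4)*(-1) = 28*(-1) = -28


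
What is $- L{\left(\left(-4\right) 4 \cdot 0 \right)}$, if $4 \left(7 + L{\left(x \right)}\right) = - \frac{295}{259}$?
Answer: $\frac{7547}{1036} \approx 7.2848$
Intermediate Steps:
$L{\left(x \right)} = - \frac{7547}{1036}$ ($L{\left(x \right)} = -7 + \frac{\left(-295\right) \frac{1}{259}}{4} = -7 + \frac{1}{4} \left(- \frac{295}{259}\right) = -7 - \frac{295}{1036} = - \frac{7547}{1036}$)
$- L{\left(\left(-4\right) 4 \cdot 0 \right)} = \left(-1\right) \left(- \frac{7547}{1036}\right) = \frac{7547}{1036}$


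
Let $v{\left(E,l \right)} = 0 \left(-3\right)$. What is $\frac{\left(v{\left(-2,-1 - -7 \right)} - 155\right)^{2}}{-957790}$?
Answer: $- \frac{4805}{191558} \approx -0.025084$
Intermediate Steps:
$v{\left(E,l \right)} = 0$
$\frac{\left(v{\left(-2,-1 - -7 \right)} - 155\right)^{2}}{-957790} = \frac{\left(0 - 155\right)^{2}}{-957790} = \left(-155\right)^{2} \left(- \frac{1}{957790}\right) = 24025 \left(- \frac{1}{957790}\right) = - \frac{4805}{191558}$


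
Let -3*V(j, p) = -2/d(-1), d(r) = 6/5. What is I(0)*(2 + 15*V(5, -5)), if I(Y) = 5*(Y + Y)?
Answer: 0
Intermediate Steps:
d(r) = 6/5 (d(r) = 6*(⅕) = 6/5)
V(j, p) = 5/9 (V(j, p) = -(-2)/(3*6/5) = -(-2)*5/(3*6) = -⅓*(-5/3) = 5/9)
I(Y) = 10*Y (I(Y) = 5*(2*Y) = 10*Y)
I(0)*(2 + 15*V(5, -5)) = (10*0)*(2 + 15*(5/9)) = 0*(2 + 25/3) = 0*(31/3) = 0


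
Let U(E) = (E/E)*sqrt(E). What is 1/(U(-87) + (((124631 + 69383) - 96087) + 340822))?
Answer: 438749/192500685088 - I*sqrt(87)/192500685088 ≈ 2.2792e-6 - 4.8454e-11*I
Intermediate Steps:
U(E) = sqrt(E) (U(E) = 1*sqrt(E) = sqrt(E))
1/(U(-87) + (((124631 + 69383) - 96087) + 340822)) = 1/(sqrt(-87) + (((124631 + 69383) - 96087) + 340822)) = 1/(I*sqrt(87) + ((194014 - 96087) + 340822)) = 1/(I*sqrt(87) + (97927 + 340822)) = 1/(I*sqrt(87) + 438749) = 1/(438749 + I*sqrt(87))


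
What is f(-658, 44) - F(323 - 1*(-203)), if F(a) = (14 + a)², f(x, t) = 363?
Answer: -291237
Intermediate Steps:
f(-658, 44) - F(323 - 1*(-203)) = 363 - (14 + (323 - 1*(-203)))² = 363 - (14 + (323 + 203))² = 363 - (14 + 526)² = 363 - 1*540² = 363 - 1*291600 = 363 - 291600 = -291237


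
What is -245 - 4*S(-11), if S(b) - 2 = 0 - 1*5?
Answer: -233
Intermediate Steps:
S(b) = -3 (S(b) = 2 + (0 - 1*5) = 2 + (0 - 5) = 2 - 5 = -3)
-245 - 4*S(-11) = -245 - 4*(-3) = -245 + 12 = -233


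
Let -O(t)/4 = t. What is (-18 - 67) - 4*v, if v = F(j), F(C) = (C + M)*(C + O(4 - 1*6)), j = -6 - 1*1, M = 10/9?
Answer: -553/9 ≈ -61.444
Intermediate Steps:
O(t) = -4*t
M = 10/9 (M = 10*(1/9) = 10/9 ≈ 1.1111)
j = -7 (j = -6 - 1 = -7)
F(C) = (8 + C)*(10/9 + C) (F(C) = (C + 10/9)*(C - 4*(4 - 1*6)) = (10/9 + C)*(C - 4*(4 - 6)) = (10/9 + C)*(C - 4*(-2)) = (10/9 + C)*(C + 8) = (10/9 + C)*(8 + C) = (8 + C)*(10/9 + C))
v = -53/9 (v = 80/9 + (-7)**2 + (82/9)*(-7) = 80/9 + 49 - 574/9 = -53/9 ≈ -5.8889)
(-18 - 67) - 4*v = (-18 - 67) - 4*(-53/9) = -85 + 212/9 = -553/9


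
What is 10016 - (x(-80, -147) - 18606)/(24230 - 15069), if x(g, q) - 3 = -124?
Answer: 91775303/9161 ≈ 10018.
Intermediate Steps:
x(g, q) = -121 (x(g, q) = 3 - 124 = -121)
10016 - (x(-80, -147) - 18606)/(24230 - 15069) = 10016 - (-121 - 18606)/(24230 - 15069) = 10016 - (-18727)/9161 = 10016 - 1*(-18727/9161) = 10016 + 18727/9161 = 91775303/9161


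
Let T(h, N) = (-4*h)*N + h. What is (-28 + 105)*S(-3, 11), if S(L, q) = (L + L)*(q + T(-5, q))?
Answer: -104412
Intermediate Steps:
T(h, N) = h - 4*N*h (T(h, N) = -4*N*h + h = h - 4*N*h)
S(L, q) = 2*L*(-5 + 21*q) (S(L, q) = (L + L)*(q - 5*(1 - 4*q)) = (2*L)*(q + (-5 + 20*q)) = (2*L)*(-5 + 21*q) = 2*L*(-5 + 21*q))
(-28 + 105)*S(-3, 11) = (-28 + 105)*(2*(-3)*(-5 + 21*11)) = 77*(2*(-3)*(-5 + 231)) = 77*(2*(-3)*226) = 77*(-1356) = -104412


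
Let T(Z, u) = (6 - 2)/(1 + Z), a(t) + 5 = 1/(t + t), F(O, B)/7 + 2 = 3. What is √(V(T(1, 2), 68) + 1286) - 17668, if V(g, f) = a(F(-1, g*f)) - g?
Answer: -17668 + √250698/14 ≈ -17632.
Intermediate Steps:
F(O, B) = 7 (F(O, B) = -14 + 7*3 = -14 + 21 = 7)
a(t) = -5 + 1/(2*t) (a(t) = -5 + 1/(t + t) = -5 + 1/(2*t))
T(Z, u) = 4/(1 + Z)
V(g, f) = -69/14 - g (V(g, f) = (-5 + (½)/7) - g = (-5 + (½)*(⅐)) - g = (-5 + 1/14) - g = -69/14 - g)
√(V(T(1, 2), 68) + 1286) - 17668 = √((-69/14 - 4/(1 + 1)) + 1286) - 17668 = √((-69/14 - 4/2) + 1286) - 17668 = √((-69/14 - 1*2) + 1286) - 17668 = √((-69/14 - 2) + 1286) - 17668 = √(-97/14 + 1286) - 17668 = √(17907/14) - 17668 = √250698/14 - 17668 = -17668 + √250698/14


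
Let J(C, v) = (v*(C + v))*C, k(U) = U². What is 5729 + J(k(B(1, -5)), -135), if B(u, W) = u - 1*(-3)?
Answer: 262769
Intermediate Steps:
B(u, W) = 3 + u (B(u, W) = u + 3 = 3 + u)
J(C, v) = C*v*(C + v)
5729 + J(k(B(1, -5)), -135) = 5729 + (3 + 1)²*(-135)*((3 + 1)² - 135) = 5729 + 4²*(-135)*(4² - 135) = 5729 + 16*(-135)*(16 - 135) = 5729 + 16*(-135)*(-119) = 5729 + 257040 = 262769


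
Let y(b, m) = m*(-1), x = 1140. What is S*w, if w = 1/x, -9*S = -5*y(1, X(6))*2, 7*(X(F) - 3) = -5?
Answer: -8/3591 ≈ -0.0022278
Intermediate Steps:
X(F) = 16/7 (X(F) = 3 + (⅐)*(-5) = 3 - 5/7 = 16/7)
y(b, m) = -m
S = -160/63 (S = -(-(-5)*16/7)*2/9 = -(-5*(-16/7))*2/9 = -80*2/63 = -⅑*160/7 = -160/63 ≈ -2.5397)
w = 1/1140 ≈ 0.00087719
S*w = -160/63*1/1140 = -8/3591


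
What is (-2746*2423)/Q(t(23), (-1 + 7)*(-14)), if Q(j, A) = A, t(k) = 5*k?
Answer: 3326779/42 ≈ 79209.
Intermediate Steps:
(-2746*2423)/Q(t(23), (-1 + 7)*(-14)) = (-2746*2423)/(((-1 + 7)*(-14))) = -6653558/(6*(-14)) = -6653558/(-84) = -6653558*(-1/84) = 3326779/42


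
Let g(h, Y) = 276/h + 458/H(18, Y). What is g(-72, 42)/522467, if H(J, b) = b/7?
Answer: 145/1044934 ≈ 0.00013876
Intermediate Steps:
H(J, b) = b/7 (H(J, b) = b*(⅐) = b/7)
g(h, Y) = 276/h + 3206/Y (g(h, Y) = 276/h + 458/((Y/7)) = 276/h + 458*(7/Y) = 276/h + 3206/Y)
g(-72, 42)/522467 = (276/(-72) + 3206/42)/522467 = (276*(-1/72) + 3206*(1/42))*(1/522467) = (-23/6 + 229/3)*(1/522467) = (145/2)*(1/522467) = 145/1044934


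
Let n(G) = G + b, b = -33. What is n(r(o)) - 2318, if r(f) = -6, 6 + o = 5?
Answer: -2357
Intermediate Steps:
o = -1 (o = -6 + 5 = -1)
n(G) = -33 + G (n(G) = G - 33 = -33 + G)
n(r(o)) - 2318 = (-33 - 6) - 2318 = -39 - 2318 = -2357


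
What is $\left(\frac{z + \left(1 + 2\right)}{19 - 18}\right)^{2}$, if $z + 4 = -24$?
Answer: $625$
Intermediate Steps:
$z = -28$ ($z = -4 - 24 = -28$)
$\left(\frac{z + \left(1 + 2\right)}{19 - 18}\right)^{2} = \left(\frac{-28 + \left(1 + 2\right)}{19 - 18}\right)^{2} = \left(\frac{-28 + 3}{1}\right)^{2} = \left(\left(-25\right) 1\right)^{2} = \left(-25\right)^{2} = 625$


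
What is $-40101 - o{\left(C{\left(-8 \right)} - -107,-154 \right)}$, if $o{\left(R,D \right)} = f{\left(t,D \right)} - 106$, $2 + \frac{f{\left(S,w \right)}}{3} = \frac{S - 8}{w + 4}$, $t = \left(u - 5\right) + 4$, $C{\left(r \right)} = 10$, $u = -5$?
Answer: $- \frac{999732}{25} \approx -39989.0$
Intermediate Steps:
$t = -6$ ($t = \left(-5 - 5\right) + 4 = -10 + 4 = -6$)
$f{\left(S,w \right)} = -6 + \frac{3 \left(-8 + S\right)}{4 + w}$ ($f{\left(S,w \right)} = -6 + 3 \frac{S - 8}{w + 4} = -6 + 3 \frac{-8 + S}{4 + w} = -6 + \frac{3 \left(-8 + S\right)}{4 + w}$)
$o{\left(R,D \right)} = -106 + \frac{3 \left(-22 - 2 D\right)}{4 + D}$ ($o{\left(R,D \right)} = \frac{3 \left(-16 - 6 - 2 D\right)}{4 + D} - 106 = \frac{3 \left(-22 - 2 D\right)}{4 + D} - 106 = -106 + \frac{3 \left(-22 - 2 D\right)}{4 + D}$)
$-40101 - o{\left(C{\left(-8 \right)} - -107,-154 \right)} = -40101 - \frac{14 \left(-35 - -1232\right)}{4 - 154} = -40101 - \frac{14 \left(-35 + 1232\right)}{-150} = -40101 - 14 \left(- \frac{1}{150}\right) 1197 = -40101 - - \frac{2793}{25} = -40101 + \frac{2793}{25} = - \frac{999732}{25}$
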